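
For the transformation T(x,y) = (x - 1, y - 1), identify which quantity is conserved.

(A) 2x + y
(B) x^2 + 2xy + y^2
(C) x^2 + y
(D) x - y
D

An expression E(x,y) is invariant under T if E(T(x,y)) = E(x,y). Here T(x,y) = (x - 1, y - 1).
Substitute the transformed coordinates into each option and compare with the original:
(A) 2x + y  ->  2(x - 1) + (y - 1) = 2x + y - 3   [differs from 2x + y: not invariant]
(B) x^2 + 2xy + y^2  ->  (x - 1)^2 + 2(x - 1)(y - 1) + (y - 1)^2 = x^2 + 2xy - 4x + y^2 - 4y + 4   [differs from x^2 + 2xy + y^2: not invariant]
(C) x^2 + y  ->  (x - 1)^2 + (y - 1) = x^2 - 2x + y   [differs from x^2 + y: not invariant]
(D) x - y  ->  (x - 1) - (y - 1) = x - y   [equals x - y: invariant]

Only option (D), x - y, is unchanged by the transformation.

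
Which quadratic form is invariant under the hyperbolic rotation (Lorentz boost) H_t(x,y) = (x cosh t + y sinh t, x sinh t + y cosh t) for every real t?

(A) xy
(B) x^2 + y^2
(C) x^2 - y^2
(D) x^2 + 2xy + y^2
C

Write x' = x cosh t + y sinh t, y' = x sinh t + y cosh t and substitute into each option:
(A) xy: (x cosh t + y sinh t)(x sinh t + y cosh t) = xy(cosh^2 t + sinh^2 t) + (x^2 + y^2) sinh t cosh t = xy cosh 2t + (x^2 + y^2)(sinh 2t)/2   [not invariant for t != 0]
(B) x^2 + y^2: (x cosh t + y sinh t)^2 + (x sinh t + y cosh t)^2 = (x^2 + y^2)(cosh^2 t + sinh^2 t) + 4xy sinh t cosh t = (x^2 + y^2) cosh 2t + 2xy sinh 2t   [not invariant for t != 0]
(C) x^2 - y^2: (x cosh t + y sinh t)^2 - (x sinh t + y cosh t)^2 = x^2(cosh^2 t - sinh^2 t) + 2xy(cosh t sinh t - sinh t cosh t) + y^2(sinh^2 t - cosh^2 t) = x^2 - y^2   [invariant, using cosh^2 t - sinh^2 t = 1]
(D) x^2 + 2xy + y^2: (x' + y')^2 with x' + y' = (x + y)(cosh t + sinh t) = (x + y)e^t, so it becomes (x + y)^2 e^(2t)   [not invariant for t != 0]

Only (C) x^2 - y^2 is unchanged; it is the Minkowski form preserved by Lorentz boosts, just as x^2 + y^2 is preserved by ordinary rotations.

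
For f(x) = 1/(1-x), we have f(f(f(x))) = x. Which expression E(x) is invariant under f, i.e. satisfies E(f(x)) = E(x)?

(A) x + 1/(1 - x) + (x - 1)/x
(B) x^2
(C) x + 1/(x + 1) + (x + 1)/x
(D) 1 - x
A

Replace x by f(x) = 1/(1 - x) in each option and simplify. As a quick numerical cross-check, also compare E(5) with E(f(5)) = E(-1/4).

(A) x + 1/(1 - x) + (x - 1)/x  ->  (1/(1 - x)) + 1/(1 - (1/(1 - x))) + ((1/(1 - x)) - 1)/(1/(1 - x)), which simplifies back to x + 1/(1 - x) + (x - 1)/x; check: E(5) = 111/20, E(-1/4) = 111/20.   [invariant]
(B) x^2  ->  (1/(1 - x))^2 = (x - 1)^(-2); check: E(5) = 25 but E(-1/4) = 1/16.   [not invariant]
(C) x + 1/(x + 1) + (x + 1)/x  ->  (1/(1 - x)) + 1/((1/(1 - x)) + 1) + ((1/(1 - x)) + 1)/(1/(1 - x)) = (-x^3 + 6x^2 - 11x + 7)/(x^2 - 3x + 2); check: E(5) = 191/30 but E(-1/4) = -23/12.   [not invariant]
(D) 1 - x  ->  1 - (1/(1 - x)) = x/(x - 1); check: E(5) = -4 but E(-1/4) = 5/4.   [not invariant]

Only (A) is unchanged. Indeed f(f(x)) = 1/(1 - 1/(1-x)) = (1-x)/(-x) = (x-1)/x, so E(x) = x + f(x) + f(f(x)) is the sum over the whole 3-cycle; applying f just permutes the three terms cyclically (x -> f(x) -> f(f(x)) -> x), leaving the sum unchanged.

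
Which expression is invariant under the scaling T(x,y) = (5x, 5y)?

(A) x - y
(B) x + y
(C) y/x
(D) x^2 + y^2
C

Under the uniform scaling T(x,y) = (5x, 5y):
Substitute the transformed coordinates into each option and compare with the original:
(A) x - y  ->  (5x) - (5y) = 5x - 5y   [differs from x - y: not invariant]
(B) x + y  ->  (5x) + (5y) = 5x + 5y   [differs from x + y: not invariant]
(C) y/x  ->  (5y)/(5x) = y/x   [equals y/x: invariant]
(D) x^2 + y^2  ->  (5x)^2 + (5y)^2 = 25x^2 + 25y^2   [differs from x^2 + y^2: not invariant]

Only option (C), y/x, is unchanged by the transformation.
The common factor 5 cancels in a ratio of coordinates, while sums, products and sums of squares pick up factors of 5 or 25.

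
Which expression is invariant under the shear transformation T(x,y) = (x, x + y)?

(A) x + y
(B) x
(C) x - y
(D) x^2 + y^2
B

Under the shear T(x,y) = (x, x + y):
Substitute the transformed coordinates into each option and compare with the original:
(A) x + y  ->  (x) + (x + y) = 2x + y   [differs from x + y: not invariant]
(B) x  ->  (x) = x   [equals x: invariant]
(C) x - y  ->  (x) - (x + y) = -y   [differs from x - y: not invariant]
(D) x^2 + y^2  ->  (x)^2 + (x + y)^2 = 2x^2 + 2xy + y^2   [differs from x^2 + y^2: not invariant]

Only option (B), x, is unchanged by the transformation.
A vertical shear moves points parallel to the y-axis, so the x-coordinate (and any function of x alone) is unchanged.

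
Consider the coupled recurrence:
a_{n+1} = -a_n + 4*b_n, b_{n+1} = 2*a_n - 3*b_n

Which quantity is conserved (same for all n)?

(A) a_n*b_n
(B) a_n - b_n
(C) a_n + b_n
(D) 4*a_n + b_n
C

Replace a_n by a_{n+1} = -a_n + 4*b_n and b_n by b_{n+1} = 2*a_n - 3*b_n in each option and simplify:
(A) a_n*b_n  ->  (-a_n + 4*b_n)*(2*a_n - 3*b_n) = -2*a_n^2 + 11*a_n*b_n - 12*b_n^2   [not conserved]
(B) a_n - b_n  ->  (-a_n + 4*b_n) - (2*a_n - 3*b_n) = -3*a_n + 7*b_n   [not conserved]
(C) a_n + b_n  ->  (-a_n + 4*b_n) + (2*a_n - 3*b_n) = a_n + b_n   [conserved]
(D) 4*a_n + b_n  ->  4*(-a_n + 4*b_n) + (2*a_n - 3*b_n) = -2*a_n + 13*b_n   [not conserved]

Only (C) a_n + b_n returns to itself after one step, so it is the conserved quantity.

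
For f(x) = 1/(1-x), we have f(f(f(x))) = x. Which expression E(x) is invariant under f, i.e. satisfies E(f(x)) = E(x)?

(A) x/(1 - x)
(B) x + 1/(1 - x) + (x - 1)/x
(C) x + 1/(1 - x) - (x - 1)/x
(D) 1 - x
B

Replace x by f(x) = 1/(1 - x) in each option and simplify. As a quick numerical cross-check, also compare E(3) with E(f(3)) = E(-1/2).

(A) x/(1 - x)  ->  (1/(1 - x))/(1 - (1/(1 - x))) = -1/x; check: E(3) = -3/2 but E(-1/2) = -1/3.   [not invariant]
(B) x + 1/(1 - x) + (x - 1)/x  ->  (1/(1 - x)) + 1/(1 - (1/(1 - x))) + ((1/(1 - x)) - 1)/(1/(1 - x)), which simplifies back to x + 1/(1 - x) + (x - 1)/x; check: E(3) = 19/6, E(-1/2) = 19/6.   [invariant]
(C) x + 1/(1 - x) - (x - 1)/x  ->  (1/(1 - x)) + 1/(1 - (1/(1 - x))) - ((1/(1 - x)) - 1)/(1/(1 - x)) = (x^2(1 - x) - x + (x - 1)^2)/(x(x - 1)); check: E(3) = 11/6 but E(-1/2) = -17/6.   [not invariant]
(D) 1 - x  ->  1 - (1/(1 - x)) = x/(x - 1); check: E(3) = -2 but E(-1/2) = 3/2.   [not invariant]

Only (B) is unchanged. Indeed f(f(x)) = 1/(1 - 1/(1-x)) = (1-x)/(-x) = (x-1)/x, so E(x) = x + f(x) + f(f(x)) is the sum over the whole 3-cycle; applying f just permutes the three terms cyclically (x -> f(x) -> f(f(x)) -> x), leaving the sum unchanged.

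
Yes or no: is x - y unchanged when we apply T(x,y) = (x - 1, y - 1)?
Yes

Substitute T(x,y) = (x - 1, y - 1) into the expression and compare with the original.

Original: x - y
After applying T: (x - 1) - (y - 1) = x - y

This is identical to the original x - y, so the expression is invariant.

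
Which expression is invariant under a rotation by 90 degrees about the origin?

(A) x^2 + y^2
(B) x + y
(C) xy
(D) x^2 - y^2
A

A rotation by 90 degrees sends (x, y) to (-y, x).
Substitute the transformed coordinates into each option and compare with the original:
(A) x^2 + y^2  ->  (-y)^2 + (x)^2 = x^2 + y^2   [equals x^2 + y^2: invariant]
(B) x + y  ->  (-y) + (x) = x - y   [differs from x + y: not invariant]
(C) xy  ->  (-y)(x) = -xy   [differs from xy: not invariant]
(D) x^2 - y^2  ->  (-y)^2 - (x)^2 = -x^2 + y^2   [differs from x^2 - y^2: not invariant]

Only option (A), x^2 + y^2, is unchanged by the transformation.
Geometrically, x^2 + y^2 is the squared distance from the origin, which every rotation about the origin preserves.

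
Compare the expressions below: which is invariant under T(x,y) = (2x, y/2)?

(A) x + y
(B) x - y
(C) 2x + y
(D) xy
D

An expression E(x,y) is invariant under T if E(T(x,y)) = E(x,y). Here T(x,y) = (2x, y/2).
Substitute the transformed coordinates into each option and compare with the original:
(A) x + y  ->  (2x) + (y/2) = 2x + y/2   [differs from x + y: not invariant]
(B) x - y  ->  (2x) - (y/2) = 2x - y/2   [differs from x - y: not invariant]
(C) 2x + y  ->  2(2x) + (y/2) = 4x + y/2   [differs from 2x + y: not invariant]
(D) xy  ->  (2x)(y/2) = xy   [equals xy: invariant]

Only option (D), xy, is unchanged by the transformation.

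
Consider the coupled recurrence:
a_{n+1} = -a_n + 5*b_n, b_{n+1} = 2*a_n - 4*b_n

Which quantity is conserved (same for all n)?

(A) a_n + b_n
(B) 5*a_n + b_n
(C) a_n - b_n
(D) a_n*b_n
A

Replace a_n by a_{n+1} = -a_n + 5*b_n and b_n by b_{n+1} = 2*a_n - 4*b_n in each option and simplify:
(A) a_n + b_n  ->  (-a_n + 5*b_n) + (2*a_n - 4*b_n) = a_n + b_n   [conserved]
(B) 5*a_n + b_n  ->  5*(-a_n + 5*b_n) + (2*a_n - 4*b_n) = -3*a_n + 21*b_n   [not conserved]
(C) a_n - b_n  ->  (-a_n + 5*b_n) - (2*a_n - 4*b_n) = -3*a_n + 9*b_n   [not conserved]
(D) a_n*b_n  ->  (-a_n + 5*b_n)*(2*a_n - 4*b_n) = -2*a_n^2 + 14*a_n*b_n - 20*b_n^2   [not conserved]

Only (A) a_n + b_n returns to itself after one step, so it is the conserved quantity.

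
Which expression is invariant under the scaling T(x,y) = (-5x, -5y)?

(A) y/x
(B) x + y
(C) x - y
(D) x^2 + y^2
A

Under the uniform scaling T(x,y) = (-5x, -5y):
Substitute the transformed coordinates into each option and compare with the original:
(A) y/x  ->  (-5y)/(-5x) = y/x   [equals y/x: invariant]
(B) x + y  ->  (-5x) + (-5y) = -5x - 5y   [differs from x + y: not invariant]
(C) x - y  ->  (-5x) - (-5y) = -5x + 5y   [differs from x - y: not invariant]
(D) x^2 + y^2  ->  (-5x)^2 + (-5y)^2 = 25x^2 + 25y^2   [differs from x^2 + y^2: not invariant]

Only option (A), y/x, is unchanged by the transformation.
The common factor -5 cancels in a ratio of coordinates, while sums, products and sums of squares pick up factors of -5 or 25.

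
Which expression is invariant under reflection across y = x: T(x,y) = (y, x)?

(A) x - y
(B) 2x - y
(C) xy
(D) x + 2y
C

The map is reflection across y = x: T(x,y) = (y, x).
Substitute the transformed coordinates into each option and compare with the original:
(A) x - y  ->  (y) - (x) = -x + y   [differs from x - y: not invariant]
(B) 2x - y  ->  2(y) - (x) = -x + 2y   [differs from 2x - y: not invariant]
(C) xy  ->  (y)(x) = xy   [equals xy: invariant]
(D) x + 2y  ->  (y) + 2(x) = 2x + y   [differs from x + 2y: not invariant]

Only option (C), xy, is unchanged by the transformation.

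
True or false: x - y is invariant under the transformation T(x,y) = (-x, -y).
False

Substitute T(x,y) = (-x, -y) into the expression and compare with the original.

Original: x - y
After applying T: (-x) - (-y) = -x + y

This differs from the original x - y (difference: -2x + 2y), so the expression is NOT invariant.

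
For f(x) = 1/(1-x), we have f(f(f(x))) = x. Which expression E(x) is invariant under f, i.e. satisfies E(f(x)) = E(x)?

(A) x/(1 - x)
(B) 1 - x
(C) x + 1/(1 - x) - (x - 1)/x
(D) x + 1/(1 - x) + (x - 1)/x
D

Replace x by f(x) = 1/(1 - x) in each option and simplify. As a quick numerical cross-check, also compare E(5) with E(f(5)) = E(-1/4).

(A) x/(1 - x)  ->  (1/(1 - x))/(1 - (1/(1 - x))) = -1/x; check: E(5) = -5/4 but E(-1/4) = -1/5.   [not invariant]
(B) 1 - x  ->  1 - (1/(1 - x)) = x/(x - 1); check: E(5) = -4 but E(-1/4) = 5/4.   [not invariant]
(C) x + 1/(1 - x) - (x - 1)/x  ->  (1/(1 - x)) + 1/(1 - (1/(1 - x))) - ((1/(1 - x)) - 1)/(1/(1 - x)) = (x^2(1 - x) - x + (x - 1)^2)/(x(x - 1)); check: E(5) = 79/20 but E(-1/4) = -89/20.   [not invariant]
(D) x + 1/(1 - x) + (x - 1)/x  ->  (1/(1 - x)) + 1/(1 - (1/(1 - x))) + ((1/(1 - x)) - 1)/(1/(1 - x)), which simplifies back to x + 1/(1 - x) + (x - 1)/x; check: E(5) = 111/20, E(-1/4) = 111/20.   [invariant]

Only (D) is unchanged. Indeed f(f(x)) = 1/(1 - 1/(1-x)) = (1-x)/(-x) = (x-1)/x, so E(x) = x + f(x) + f(f(x)) is the sum over the whole 3-cycle; applying f just permutes the three terms cyclically (x -> f(x) -> f(f(x)) -> x), leaving the sum unchanged.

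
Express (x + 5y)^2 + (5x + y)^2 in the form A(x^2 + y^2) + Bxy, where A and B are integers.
26(x^2 + y^2) + 20xy

Expanding: (x + 5y)^2 = x^2 + 10xy + 25y^2
(5x + y)^2 = 25x^2 + 10xy + y^2
Sum = (1+25)(x^2+y^2) + 20xy = 26(x^2 + y^2) + 20xy
This is symmetric in x and y.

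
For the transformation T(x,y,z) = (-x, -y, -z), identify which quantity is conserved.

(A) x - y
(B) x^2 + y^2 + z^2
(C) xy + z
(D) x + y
B

Apply T(x,y,z) = (-x, -y, -z) to each option, i.e. replace (x, y, z) by the transformed coordinates.
Substitute the transformed coordinates into each option and compare with the original:
(A) x - y  ->  (-x) - (-y) = -x + y   [differs from x - y: not invariant]
(B) x^2 + y^2 + z^2  ->  (-x)^2 + (-y)^2 + (-z)^2 = x^2 + y^2 + z^2   [equals x^2 + y^2 + z^2: invariant]
(C) xy + z  ->  (-x)(-y) + (-z) = xy - z   [differs from xy + z: not invariant]
(D) x + y  ->  (-x) + (-y) = -x - y   [differs from x + y: not invariant]

Only option (B), x^2 + y^2 + z^2, is unchanged by the transformation.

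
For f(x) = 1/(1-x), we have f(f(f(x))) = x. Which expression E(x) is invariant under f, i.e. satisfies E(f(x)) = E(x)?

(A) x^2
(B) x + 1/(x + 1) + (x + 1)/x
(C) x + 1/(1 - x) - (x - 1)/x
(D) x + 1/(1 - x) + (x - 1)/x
D

Replace x by f(x) = 1/(1 - x) in each option and simplify. As a quick numerical cross-check, also compare E(3) with E(f(3)) = E(-1/2).

(A) x^2  ->  (1/(1 - x))^2 = (x - 1)^(-2); check: E(3) = 9 but E(-1/2) = 1/4.   [not invariant]
(B) x + 1/(x + 1) + (x + 1)/x  ->  (1/(1 - x)) + 1/((1/(1 - x)) + 1) + ((1/(1 - x)) + 1)/(1/(1 - x)) = (-x^3 + 6x^2 - 11x + 7)/(x^2 - 3x + 2); check: E(3) = 55/12 but E(-1/2) = 1/2.   [not invariant]
(C) x + 1/(1 - x) - (x - 1)/x  ->  (1/(1 - x)) + 1/(1 - (1/(1 - x))) - ((1/(1 - x)) - 1)/(1/(1 - x)) = (x^2(1 - x) - x + (x - 1)^2)/(x(x - 1)); check: E(3) = 11/6 but E(-1/2) = -17/6.   [not invariant]
(D) x + 1/(1 - x) + (x - 1)/x  ->  (1/(1 - x)) + 1/(1 - (1/(1 - x))) + ((1/(1 - x)) - 1)/(1/(1 - x)), which simplifies back to x + 1/(1 - x) + (x - 1)/x; check: E(3) = 19/6, E(-1/2) = 19/6.   [invariant]

Only (D) is unchanged. Indeed f(f(x)) = 1/(1 - 1/(1-x)) = (1-x)/(-x) = (x-1)/x, so E(x) = x + f(x) + f(f(x)) is the sum over the whole 3-cycle; applying f just permutes the three terms cyclically (x -> f(x) -> f(f(x)) -> x), leaving the sum unchanged.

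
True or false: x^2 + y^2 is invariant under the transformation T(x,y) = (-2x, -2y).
False

Substitute T(x,y) = (-2x, -2y) into the expression and compare with the original.

Original: x^2 + y^2
After applying T: (-2x)^2 + (-2y)^2 = 4x^2 + 4y^2

This differs from the original x^2 + y^2 (difference: 3x^2 + 3y^2), so the expression is NOT invariant.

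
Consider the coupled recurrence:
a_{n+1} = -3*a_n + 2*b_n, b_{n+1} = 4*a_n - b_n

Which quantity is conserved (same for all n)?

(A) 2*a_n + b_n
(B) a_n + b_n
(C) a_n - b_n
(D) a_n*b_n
B

Replace a_n by a_{n+1} = -3*a_n + 2*b_n and b_n by b_{n+1} = 4*a_n - b_n in each option and simplify:
(A) 2*a_n + b_n  ->  2*(-3*a_n + 2*b_n) + (4*a_n - b_n) = -2*a_n + 3*b_n   [not conserved]
(B) a_n + b_n  ->  (-3*a_n + 2*b_n) + (4*a_n - b_n) = a_n + b_n   [conserved]
(C) a_n - b_n  ->  (-3*a_n + 2*b_n) - (4*a_n - b_n) = -7*a_n + 3*b_n   [not conserved]
(D) a_n*b_n  ->  (-3*a_n + 2*b_n)*(4*a_n - b_n) = -12*a_n^2 + 11*a_n*b_n - 2*b_n^2   [not conserved]

Only (B) a_n + b_n returns to itself after one step, so it is the conserved quantity.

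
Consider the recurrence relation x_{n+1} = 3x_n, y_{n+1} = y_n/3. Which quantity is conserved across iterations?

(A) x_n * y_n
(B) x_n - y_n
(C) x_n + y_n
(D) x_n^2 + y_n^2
A

For the recurrence x_{n+1} = 3x_n, y_{n+1} = y_n/3:

x_{n+1} * y_{n+1} = (3x_n) * (y_n/3) = x_n * y_n
The product is conserved.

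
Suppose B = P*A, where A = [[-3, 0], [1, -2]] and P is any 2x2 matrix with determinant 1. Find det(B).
6

By the multiplicative property of determinants, det(B) = det(P*A) = det(P) * det(A) = det(A),
so the determinant is invariant under multiplication by any determinant-1 matrix; we just need det(A).

det(A) = (-3)(-2) - (0)(1) = 6 - 0 = 6

Therefore det(B) = 1 * 6 = 6.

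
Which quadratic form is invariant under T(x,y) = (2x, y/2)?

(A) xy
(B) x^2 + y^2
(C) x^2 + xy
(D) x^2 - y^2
A

T multiplies x by 2 and divides y by 2.
Substitute the transformed coordinates into each option and compare with the original:
(A) xy  ->  (2x)(y/2) = xy   [equals xy: invariant]
(B) x^2 + y^2  ->  (2x)^2 + (y/2)^2 = 4x^2 + y^2/4   [differs from x^2 + y^2: not invariant]
(C) x^2 + xy  ->  (2x)^2 + (2x)(y/2) = 4x^2 + xy   [differs from x^2 + xy: not invariant]
(D) x^2 - y^2  ->  (2x)^2 - (y/2)^2 = 4x^2 - y^2/4   [differs from x^2 - y^2: not invariant]

Only option (A), xy, is unchanged by the transformation.
The factors 2 and 1/2 cancel only in the pure product xy.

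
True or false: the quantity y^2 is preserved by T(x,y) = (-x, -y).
True

Substitute T(x,y) = (-x, -y) into the expression and compare with the original.

Original: y^2
After applying T: (-y)^2 = y^2

This is identical to the original y^2, so the expression is invariant.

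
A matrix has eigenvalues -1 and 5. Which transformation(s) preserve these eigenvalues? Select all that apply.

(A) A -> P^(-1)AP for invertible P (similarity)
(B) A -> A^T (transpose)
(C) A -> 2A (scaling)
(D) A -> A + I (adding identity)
A and B

Eigenvalues are preserved by:
1. Similarity transformations: A -> P^(-1)AP (same characteristic polynomial)
2. Transpose: A^T has the same eigenvalues as A

Eigenvalues are NOT preserved by:
- Adding identity: eigenvalues become -1+1, 5+1
- Scaling: eigenvalues become -2, 10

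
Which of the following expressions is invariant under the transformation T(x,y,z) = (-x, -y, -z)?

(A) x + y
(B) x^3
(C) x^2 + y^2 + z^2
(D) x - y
C

Apply T(x,y,z) = (-x, -y, -z) to each option, i.e. replace (x, y, z) by the transformed coordinates.
Substitute the transformed coordinates into each option and compare with the original:
(A) x + y  ->  (-x) + (-y) = -x - y   [differs from x + y: not invariant]
(B) x^3  ->  (-x)^3 = -x^3   [differs from x^3: not invariant]
(C) x^2 + y^2 + z^2  ->  (-x)^2 + (-y)^2 + (-z)^2 = x^2 + y^2 + z^2   [equals x^2 + y^2 + z^2: invariant]
(D) x - y  ->  (-x) - (-y) = -x + y   [differs from x - y: not invariant]

Only option (C), x^2 + y^2 + z^2, is unchanged by the transformation.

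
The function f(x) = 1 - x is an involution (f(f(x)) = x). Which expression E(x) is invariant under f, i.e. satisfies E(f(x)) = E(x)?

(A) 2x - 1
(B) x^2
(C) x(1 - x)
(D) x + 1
C

Replace x by f(x) = 1 - x in each option and simplify. As a quick numerical cross-check, also compare E(5) with E(f(5)) = E(-4).

(A) 2x - 1  ->  2(1 - x) - 1 = 1 - 2x; check: E(5) = 9 but E(-4) = -9.   [not invariant]
(B) x^2  ->  (1 - x)^2 = (x - 1)^2; check: E(5) = 25 but E(-4) = 16.   [not invariant]
(C) x(1 - x)  ->  (1 - x)(1 - (1 - x)), which simplifies back to x(1 - x); check: E(5) = -20, E(-4) = -20.   [invariant]
(D) x + 1  ->  (1 - x) + 1 = 2 - x; check: E(5) = 6 but E(-4) = -3.   [not invariant]

Only (C) is unchanged. E is symmetric under swapping x with f(x) = 1 - x, which is exactly what an involution does.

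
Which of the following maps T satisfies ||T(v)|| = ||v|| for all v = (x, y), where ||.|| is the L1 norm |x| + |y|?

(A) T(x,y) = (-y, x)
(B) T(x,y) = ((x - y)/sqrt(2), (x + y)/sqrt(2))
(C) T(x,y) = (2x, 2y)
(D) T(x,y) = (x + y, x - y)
A

A transformation preserves a norm if ||T(v)|| = ||v|| for every v; a single vector where the norm changes rules an option out.

(A) T(x,y) = (-y, x): preserves the norm -- it only permutes the coordinates and/or flips signs, which leaves |x| + |y| unchanged.
(B) T(x,y) = ((x - y)/sqrt(2), (x + y)/sqrt(2)): v = (1, 0) has norm |1| + |0| = 1, but T(v) = (sqrt(2)/2, sqrt(2)/2) has norm sqrt(2) -- not preserved.
(C) T(x,y) = (2x, 2y): v = (1, 0) has norm |1| + |0| = 1, but T(v) = (2, 0) has norm 2 -- not preserved.
(D) T(x,y) = (x + y, x - y): v = (1, 0) has norm |1| + |0| = 1, but T(v) = (1, 1) has norm 2 -- not preserved.

Therefore the answer is (A).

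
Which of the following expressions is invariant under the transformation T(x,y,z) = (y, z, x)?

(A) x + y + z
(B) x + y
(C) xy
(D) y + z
A

Apply T(x,y,z) = (y, z, x) to each option, i.e. replace (x, y, z) by the transformed coordinates.
Substitute the transformed coordinates into each option and compare with the original:
(A) x + y + z  ->  (y) + (z) + (x) = x + y + z   [equals x + y + z: invariant]
(B) x + y  ->  (y) + (z) = y + z   [differs from x + y: not invariant]
(C) xy  ->  (y)(z) = yz   [differs from xy: not invariant]
(D) y + z  ->  (z) + (x) = x + z   [differs from y + z: not invariant]

Only option (A), x + y + z, is unchanged by the transformation.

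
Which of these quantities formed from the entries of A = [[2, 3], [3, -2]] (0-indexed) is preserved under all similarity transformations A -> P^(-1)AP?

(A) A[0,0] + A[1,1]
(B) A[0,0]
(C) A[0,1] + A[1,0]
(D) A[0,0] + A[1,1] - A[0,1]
A

A[0,0] + A[1,1] is the trace of A. By the cyclic property of the trace, tr(P^(-1)AP) = tr(APP^(-1)) = tr(A), so it is the same for every matrix similar to A.

The other combinations are not similarity invariants. For example, take P = [[1, 2], [0, 1]] (det P = 1), so P^(-1) = [[1, -2], [0, 1]] and
B = P^(-1)AP = [[-4, -1], [3, 4]].
Evaluating each option on A and on B:
(A) A[0,0] + A[1,1]: 0 for A, 0 for B -> unchanged
(B) A[0,0]: 2 for A, -4 for B -> changes
(C) A[0,1] + A[1,0]: 6 for A, 2 for B -> changes
(D) A[0,0] + A[1,1] - A[0,1]: -3 for A, 1 for B -> changes

Only (A) A[0,0] + A[1,1] = 0 survives (and it does so for every P, not just this one), so it is the invariant.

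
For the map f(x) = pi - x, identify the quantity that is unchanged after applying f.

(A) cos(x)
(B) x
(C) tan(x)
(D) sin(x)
D

For f(x) = pi - x:
sin(pi - x) = sin(x), so sine is invariant under this transformation.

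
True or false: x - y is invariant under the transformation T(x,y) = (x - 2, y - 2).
True

Substitute T(x,y) = (x - 2, y - 2) into the expression and compare with the original.

Original: x - y
After applying T: (x - 2) - (y - 2) = x - y

This is identical to the original x - y, so the expression is invariant.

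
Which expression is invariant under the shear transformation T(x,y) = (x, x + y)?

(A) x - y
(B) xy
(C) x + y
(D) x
D

Under the shear T(x,y) = (x, x + y):
Substitute the transformed coordinates into each option and compare with the original:
(A) x - y  ->  (x) - (x + y) = -y   [differs from x - y: not invariant]
(B) xy  ->  (x)(x + y) = x^2 + xy   [differs from xy: not invariant]
(C) x + y  ->  (x) + (x + y) = 2x + y   [differs from x + y: not invariant]
(D) x  ->  (x) = x   [equals x: invariant]

Only option (D), x, is unchanged by the transformation.
A vertical shear moves points parallel to the y-axis, so the x-coordinate (and any function of x alone) is unchanged.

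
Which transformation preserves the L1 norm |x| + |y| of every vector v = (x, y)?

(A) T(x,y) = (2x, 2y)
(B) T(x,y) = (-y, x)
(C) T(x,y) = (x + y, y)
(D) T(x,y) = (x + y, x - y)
B

A transformation preserves a norm if ||T(v)|| = ||v|| for every v; a single vector where the norm changes rules an option out.

(A) T(x,y) = (2x, 2y): v = (1, 0) has norm |1| + |0| = 1, but T(v) = (2, 0) has norm 2 -- not preserved.
(B) T(x,y) = (-y, x): preserves the norm -- it only permutes the coordinates and/or flips signs, which leaves |x| + |y| unchanged.
(C) T(x,y) = (x + y, y): v = (0, 1) has norm |0| + |1| = 1, but T(v) = (1, 1) has norm 2 -- not preserved.
(D) T(x,y) = (x + y, x - y): v = (1, 0) has norm |1| + |0| = 1, but T(v) = (1, 1) has norm 2 -- not preserved.

Therefore the answer is (B).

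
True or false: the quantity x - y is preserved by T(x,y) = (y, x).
False

Substitute T(x,y) = (y, x) into the expression and compare with the original.

Original: x - y
After applying T: (y) - (x) = -x + y

This differs from the original x - y (difference: -2x + 2y), so the expression is NOT invariant.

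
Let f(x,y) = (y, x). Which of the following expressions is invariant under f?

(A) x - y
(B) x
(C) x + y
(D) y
C

For f(x,y) = (y, x):
After applying f: x' = y, y' = x. So x' + y' = y + x = x + y.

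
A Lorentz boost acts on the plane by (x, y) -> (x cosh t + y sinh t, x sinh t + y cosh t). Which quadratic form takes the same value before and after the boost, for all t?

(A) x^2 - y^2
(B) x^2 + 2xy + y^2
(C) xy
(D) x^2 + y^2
A

Write x' = x cosh t + y sinh t, y' = x sinh t + y cosh t and substitute into each option:
(A) x^2 - y^2: (x cosh t + y sinh t)^2 - (x sinh t + y cosh t)^2 = x^2(cosh^2 t - sinh^2 t) + 2xy(cosh t sinh t - sinh t cosh t) + y^2(sinh^2 t - cosh^2 t) = x^2 - y^2   [invariant, using cosh^2 t - sinh^2 t = 1]
(B) x^2 + 2xy + y^2: (x' + y')^2 with x' + y' = (x + y)(cosh t + sinh t) = (x + y)e^t, so it becomes (x + y)^2 e^(2t)   [not invariant for t != 0]
(C) xy: (x cosh t + y sinh t)(x sinh t + y cosh t) = xy(cosh^2 t + sinh^2 t) + (x^2 + y^2) sinh t cosh t = xy cosh 2t + (x^2 + y^2)(sinh 2t)/2   [not invariant for t != 0]
(D) x^2 + y^2: (x cosh t + y sinh t)^2 + (x sinh t + y cosh t)^2 = (x^2 + y^2)(cosh^2 t + sinh^2 t) + 4xy sinh t cosh t = (x^2 + y^2) cosh 2t + 2xy sinh 2t   [not invariant for t != 0]

Only (A) x^2 - y^2 is unchanged; it is the Minkowski form preserved by Lorentz boosts, just as x^2 + y^2 is preserved by ordinary rotations.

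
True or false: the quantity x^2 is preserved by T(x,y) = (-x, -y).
True

Substitute T(x,y) = (-x, -y) into the expression and compare with the original.

Original: x^2
After applying T: (-x)^2 = x^2

This is identical to the original x^2, so the expression is invariant.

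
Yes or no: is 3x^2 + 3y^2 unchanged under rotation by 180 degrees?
Yes

Applying rotation by 180 degrees: x' = x*cos(180 degrees) - y*sin(180 degrees) = -x, y' = x*sin(180 degrees) + y*cos(180 degrees) = -y

Substituting into 3x^2 + 3y^2:
3(-x)^2 + 3(-y)^2
= 3x^2 + 3y^2

This equals the original expression 3x^2 + 3y^2, so it IS invariant.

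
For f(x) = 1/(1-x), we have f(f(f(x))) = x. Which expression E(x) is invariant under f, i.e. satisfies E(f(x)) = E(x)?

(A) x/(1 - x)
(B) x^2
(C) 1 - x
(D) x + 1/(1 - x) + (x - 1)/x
D

Replace x by f(x) = 1/(1 - x) in each option and simplify. As a quick numerical cross-check, also compare E(3) with E(f(3)) = E(-1/2).

(A) x/(1 - x)  ->  (1/(1 - x))/(1 - (1/(1 - x))) = -1/x; check: E(3) = -3/2 but E(-1/2) = -1/3.   [not invariant]
(B) x^2  ->  (1/(1 - x))^2 = (x - 1)^(-2); check: E(3) = 9 but E(-1/2) = 1/4.   [not invariant]
(C) 1 - x  ->  1 - (1/(1 - x)) = x/(x - 1); check: E(3) = -2 but E(-1/2) = 3/2.   [not invariant]
(D) x + 1/(1 - x) + (x - 1)/x  ->  (1/(1 - x)) + 1/(1 - (1/(1 - x))) + ((1/(1 - x)) - 1)/(1/(1 - x)), which simplifies back to x + 1/(1 - x) + (x - 1)/x; check: E(3) = 19/6, E(-1/2) = 19/6.   [invariant]

Only (D) is unchanged. Indeed f(f(x)) = 1/(1 - 1/(1-x)) = (1-x)/(-x) = (x-1)/x, so E(x) = x + f(x) + f(f(x)) is the sum over the whole 3-cycle; applying f just permutes the three terms cyclically (x -> f(x) -> f(f(x)) -> x), leaving the sum unchanged.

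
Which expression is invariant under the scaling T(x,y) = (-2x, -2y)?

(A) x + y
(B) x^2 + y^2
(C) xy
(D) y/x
D

Under the uniform scaling T(x,y) = (-2x, -2y):
Substitute the transformed coordinates into each option and compare with the original:
(A) x + y  ->  (-2x) + (-2y) = -2x - 2y   [differs from x + y: not invariant]
(B) x^2 + y^2  ->  (-2x)^2 + (-2y)^2 = 4x^2 + 4y^2   [differs from x^2 + y^2: not invariant]
(C) xy  ->  (-2x)(-2y) = 4xy   [differs from xy: not invariant]
(D) y/x  ->  (-2y)/(-2x) = y/x   [equals y/x: invariant]

Only option (D), y/x, is unchanged by the transformation.
The common factor -2 cancels in a ratio of coordinates, while sums, products and sums of squares pick up factors of -2 or 4.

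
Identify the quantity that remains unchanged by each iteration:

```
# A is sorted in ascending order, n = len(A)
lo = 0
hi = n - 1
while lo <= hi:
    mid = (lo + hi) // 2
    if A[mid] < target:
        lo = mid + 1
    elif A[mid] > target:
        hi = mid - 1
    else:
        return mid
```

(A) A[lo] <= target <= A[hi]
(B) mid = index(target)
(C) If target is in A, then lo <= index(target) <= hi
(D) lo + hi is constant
C

A loop invariant must hold before the first iteration and be re-established by every execution of the body.

(C) If target is in A, then lo <= index(target) <= hi: Before the loop [lo, hi] = [0, n-1] covers every index. When A[mid] < target, sortedness puts target strictly to the right of mid, so setting lo = mid + 1 keeps index(target) in [lo, hi]; symmetrically for hi = mid - 1. Hence 'if target is in A then lo <= index(target) <= hi' holds after every iteration, and when lo > hi it proves target is absent.

The other options fail:
(A) A[lo] <= target <= A[hi]: fails when target is not in A (e.g. target < A[0] already violates it before the loop), so it is not maintained in general.
(B) mid = index(target): mid is just the current probe; it equals index(target) only on the iteration that returns.
(D) lo + hi is constant: each iteration moves exactly one of lo, hi, so lo + hi changes (e.g. 0 + (n-1) becomes (mid+1) + (n-1)).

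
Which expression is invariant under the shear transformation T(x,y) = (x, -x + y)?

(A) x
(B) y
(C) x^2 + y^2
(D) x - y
A

Under the shear T(x,y) = (x, -x + y):
Substitute the transformed coordinates into each option and compare with the original:
(A) x  ->  (x) = x   [equals x: invariant]
(B) y  ->  (-x + y) = -x + y   [differs from y: not invariant]
(C) x^2 + y^2  ->  (x)^2 + (-x + y)^2 = 2x^2 - 2xy + y^2   [differs from x^2 + y^2: not invariant]
(D) x - y  ->  (x) - (-x + y) = 2x - y   [differs from x - y: not invariant]

Only option (A), x, is unchanged by the transformation.
A vertical shear moves points parallel to the y-axis, so the x-coordinate (and any function of x alone) is unchanged.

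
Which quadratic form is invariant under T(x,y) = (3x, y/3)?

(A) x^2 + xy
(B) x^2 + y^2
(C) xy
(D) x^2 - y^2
C

T multiplies x by 3 and divides y by 3.
Substitute the transformed coordinates into each option and compare with the original:
(A) x^2 + xy  ->  (3x)^2 + (3x)(y/3) = 9x^2 + xy   [differs from x^2 + xy: not invariant]
(B) x^2 + y^2  ->  (3x)^2 + (y/3)^2 = 9x^2 + y^2/9   [differs from x^2 + y^2: not invariant]
(C) xy  ->  (3x)(y/3) = xy   [equals xy: invariant]
(D) x^2 - y^2  ->  (3x)^2 - (y/3)^2 = 9x^2 - y^2/9   [differs from x^2 - y^2: not invariant]

Only option (C), xy, is unchanged by the transformation.
The factors 3 and 1/3 cancel only in the pure product xy.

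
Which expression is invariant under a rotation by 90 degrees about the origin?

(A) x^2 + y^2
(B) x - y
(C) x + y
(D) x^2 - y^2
A

A rotation by 90 degrees sends (x, y) to (-y, x).
Substitute the transformed coordinates into each option and compare with the original:
(A) x^2 + y^2  ->  (-y)^2 + (x)^2 = x^2 + y^2   [equals x^2 + y^2: invariant]
(B) x - y  ->  (-y) - (x) = -x - y   [differs from x - y: not invariant]
(C) x + y  ->  (-y) + (x) = x - y   [differs from x + y: not invariant]
(D) x^2 - y^2  ->  (-y)^2 - (x)^2 = -x^2 + y^2   [differs from x^2 - y^2: not invariant]

Only option (A), x^2 + y^2, is unchanged by the transformation.
Geometrically, x^2 + y^2 is the squared distance from the origin, which every rotation about the origin preserves.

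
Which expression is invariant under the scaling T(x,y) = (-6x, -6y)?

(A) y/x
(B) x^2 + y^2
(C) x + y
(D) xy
A

Under the uniform scaling T(x,y) = (-6x, -6y):
Substitute the transformed coordinates into each option and compare with the original:
(A) y/x  ->  (-6y)/(-6x) = y/x   [equals y/x: invariant]
(B) x^2 + y^2  ->  (-6x)^2 + (-6y)^2 = 36x^2 + 36y^2   [differs from x^2 + y^2: not invariant]
(C) x + y  ->  (-6x) + (-6y) = -6x - 6y   [differs from x + y: not invariant]
(D) xy  ->  (-6x)(-6y) = 36xy   [differs from xy: not invariant]

Only option (A), y/x, is unchanged by the transformation.
The common factor -6 cancels in a ratio of coordinates, while sums, products and sums of squares pick up factors of -6 or 36.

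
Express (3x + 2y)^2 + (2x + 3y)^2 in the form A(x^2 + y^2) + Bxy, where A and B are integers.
13(x^2 + y^2) + 24xy

Expanding: (3x + 2y)^2 = 9x^2 + 12xy + 4y^2
(2x + 3y)^2 = 4x^2 + 12xy + 9y^2
Sum = (9+4)(x^2+y^2) + 24xy = 13(x^2 + y^2) + 24xy
This is symmetric in x and y.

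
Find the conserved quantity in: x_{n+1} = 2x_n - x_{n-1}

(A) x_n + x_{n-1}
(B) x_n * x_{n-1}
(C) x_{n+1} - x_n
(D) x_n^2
C

For the recurrence x_{n+1} = 2x_n - x_{n-1}:

If x_{n+1} = 2x_n - x_{n-1}, then:
x_{n+1} - x_n = x_n - x_{n-1}
The first difference is constant throughout the sequence.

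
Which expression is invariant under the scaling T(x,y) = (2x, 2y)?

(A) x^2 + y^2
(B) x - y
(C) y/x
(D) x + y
C

Under the uniform scaling T(x,y) = (2x, 2y):
Substitute the transformed coordinates into each option and compare with the original:
(A) x^2 + y^2  ->  (2x)^2 + (2y)^2 = 4x^2 + 4y^2   [differs from x^2 + y^2: not invariant]
(B) x - y  ->  (2x) - (2y) = 2x - 2y   [differs from x - y: not invariant]
(C) y/x  ->  (2y)/(2x) = y/x   [equals y/x: invariant]
(D) x + y  ->  (2x) + (2y) = 2x + 2y   [differs from x + y: not invariant]

Only option (C), y/x, is unchanged by the transformation.
The common factor 2 cancels in a ratio of coordinates, while sums, products and sums of squares pick up factors of 2 or 4.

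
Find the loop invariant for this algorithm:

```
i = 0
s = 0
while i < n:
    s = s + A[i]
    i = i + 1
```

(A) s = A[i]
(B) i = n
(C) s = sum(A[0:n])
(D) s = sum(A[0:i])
D

A loop invariant must hold before the first iteration and be re-established by every execution of the body.

(D) s = sum(A[0:i]): Initially i = 0 and s = 0 = sum of the empty slice A[0:0]. If s = sum(A[0:i]) holds at the top of an iteration, the body sets s to sum(A[0:i]) + A[i] = sum(A[0:i+1]) and then i to i+1, so s = sum(A[0:i]) holds again. At exit i = n, giving s = sum(A[0:n]).

The other options fail:
(A) s = A[i]: after the first iteration s = A[0] but i = 1, so s = A[i] compares s with the wrong element (and fails in general).
(B) i = n: false initially (i = 0); it is the exit condition, not an invariant.
(C) s = sum(A[0:n]): false before the loop (s = 0, not the full sum) -- it only becomes true at exit.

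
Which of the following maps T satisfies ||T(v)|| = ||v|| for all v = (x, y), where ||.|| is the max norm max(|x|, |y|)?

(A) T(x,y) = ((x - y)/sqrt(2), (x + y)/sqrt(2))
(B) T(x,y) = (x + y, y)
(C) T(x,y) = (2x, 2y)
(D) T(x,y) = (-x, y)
D

A transformation preserves a norm if ||T(v)|| = ||v|| for every v; a single vector where the norm changes rules an option out.

(A) T(x,y) = ((x - y)/sqrt(2), (x + y)/sqrt(2)): v = (1, 0) has norm max(|1|, |0|) = 1, but T(v) = (sqrt(2)/2, sqrt(2)/2) has norm sqrt(2)/2 -- not preserved.
(B) T(x,y) = (x + y, y): v = (1, 1) has norm max(|1|, |1|) = 1, but T(v) = (2, 1) has norm 2 -- not preserved.
(C) T(x,y) = (2x, 2y): v = (1, 0) has norm max(|1|, |0|) = 1, but T(v) = (2, 0) has norm 2 -- not preserved.
(D) T(x,y) = (-x, y): preserves the norm -- it only permutes the coordinates and/or flips signs, which leaves max(|x|, |y|) unchanged.

Therefore the answer is (D).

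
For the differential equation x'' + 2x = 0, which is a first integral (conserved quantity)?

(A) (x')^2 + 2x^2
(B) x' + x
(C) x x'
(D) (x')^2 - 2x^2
A

A first integral I satisfies dI/dt = 0 along every solution. Differentiate each option and use the equation of motion:
(A) d/dt[(x')^2 + 2x^2] = 2x'x'' + 4x x' = 2x'(-2x) + 4x x' = 0
(B) d/dt[x' + x] = x'' + x' = -2x + x', not identically 0
(C) d/dt[x x'] = (x')^2 + x x'' = (x')^2 - 2x^2, not identically 0
(D) d/dt[(x')^2 - 2x^2] = 2x'x'' - 4x x' = -8x x', not identically 0

Only (A) has zero time-derivative. So the energy-like quantity (x')^2 + 2x^2 is the first integral.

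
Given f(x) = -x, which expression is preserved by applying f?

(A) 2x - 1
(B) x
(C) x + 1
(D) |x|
D

For f(x) = -x:
Applying f replaces x by -x. Since |-x| = |x|, the absolute value is unchanged by f, whereas x -> -x, 2x - 1 -> -2x - 1 and x + 1 -> -x + 1 all change.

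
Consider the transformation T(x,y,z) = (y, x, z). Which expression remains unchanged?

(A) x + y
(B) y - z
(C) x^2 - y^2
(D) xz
A

Apply T(x,y,z) = (y, x, z) to each option, i.e. replace (x, y, z) by the transformed coordinates.
Substitute the transformed coordinates into each option and compare with the original:
(A) x + y  ->  (y) + (x) = x + y   [equals x + y: invariant]
(B) y - z  ->  (x) - (z) = x - z   [differs from y - z: not invariant]
(C) x^2 - y^2  ->  (y)^2 - (x)^2 = -x^2 + y^2   [differs from x^2 - y^2: not invariant]
(D) xz  ->  (y)(z) = yz   [differs from xz: not invariant]

Only option (A), x + y, is unchanged by the transformation.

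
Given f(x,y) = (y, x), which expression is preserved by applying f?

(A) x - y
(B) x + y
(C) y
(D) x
B

For f(x,y) = (y, x):
After applying f: x' = y, y' = x. So x' + y' = y + x = x + y.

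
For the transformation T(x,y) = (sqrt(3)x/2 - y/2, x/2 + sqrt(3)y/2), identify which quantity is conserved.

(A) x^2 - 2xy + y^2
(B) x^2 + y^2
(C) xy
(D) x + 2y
B

An expression E(x,y) is invariant under T if E(T(x,y)) = E(x,y). Here T(x,y) = (sqrt(3)x/2 - y/2, x/2 + sqrt(3)y/2).
Substitute the transformed coordinates into each option and compare with the original:
(A) x^2 - 2xy + y^2  ->  (sqrt(3)x/2 - y/2)^2 - 2(sqrt(3)x/2 - y/2)(x/2 + sqrt(3)y/2) + (x/2 + sqrt(3)y/2)^2 = -sqrt(3)x^2/2 + x^2 - xy + sqrt(3)y^2/2 + y^2   [differs from x^2 - 2xy + y^2: not invariant]
(B) x^2 + y^2  ->  (sqrt(3)x/2 - y/2)^2 + (x/2 + sqrt(3)y/2)^2 = x^2 + y^2   [equals x^2 + y^2: invariant]
(C) xy  ->  (sqrt(3)x/2 - y/2)(x/2 + sqrt(3)y/2) = sqrt(3)x^2/4 + xy/2 - sqrt(3)y^2/4   [differs from xy: not invariant]
(D) x + 2y  ->  (sqrt(3)x/2 - y/2) + 2(x/2 + sqrt(3)y/2) = sqrt(3)x/2 + x - y/2 + sqrt(3)y   [differs from x + 2y: not invariant]

Only option (B), x^2 + y^2, is unchanged by the transformation.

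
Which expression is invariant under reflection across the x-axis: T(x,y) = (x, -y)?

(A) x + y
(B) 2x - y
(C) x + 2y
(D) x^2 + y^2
D

The map is reflection across the x-axis: T(x,y) = (x, -y).
Substitute the transformed coordinates into each option and compare with the original:
(A) x + y  ->  (x) + (-y) = x - y   [differs from x + y: not invariant]
(B) 2x - y  ->  2(x) - (-y) = 2x + y   [differs from 2x - y: not invariant]
(C) x + 2y  ->  (x) + 2(-y) = x - 2y   [differs from x + 2y: not invariant]
(D) x^2 + y^2  ->  (x)^2 + (-y)^2 = x^2 + y^2   [equals x^2 + y^2: invariant]

Only option (D), x^2 + y^2, is unchanged by the transformation.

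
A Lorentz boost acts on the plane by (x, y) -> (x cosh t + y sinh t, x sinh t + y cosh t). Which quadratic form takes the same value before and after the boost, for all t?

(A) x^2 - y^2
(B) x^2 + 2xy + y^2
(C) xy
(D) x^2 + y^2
A

Write x' = x cosh t + y sinh t, y' = x sinh t + y cosh t and substitute into each option:
(A) x^2 - y^2: (x cosh t + y sinh t)^2 - (x sinh t + y cosh t)^2 = x^2(cosh^2 t - sinh^2 t) + 2xy(cosh t sinh t - sinh t cosh t) + y^2(sinh^2 t - cosh^2 t) = x^2 - y^2   [invariant, using cosh^2 t - sinh^2 t = 1]
(B) x^2 + 2xy + y^2: (x' + y')^2 with x' + y' = (x + y)(cosh t + sinh t) = (x + y)e^t, so it becomes (x + y)^2 e^(2t)   [not invariant for t != 0]
(C) xy: (x cosh t + y sinh t)(x sinh t + y cosh t) = xy(cosh^2 t + sinh^2 t) + (x^2 + y^2) sinh t cosh t = xy cosh 2t + (x^2 + y^2)(sinh 2t)/2   [not invariant for t != 0]
(D) x^2 + y^2: (x cosh t + y sinh t)^2 + (x sinh t + y cosh t)^2 = (x^2 + y^2)(cosh^2 t + sinh^2 t) + 4xy sinh t cosh t = (x^2 + y^2) cosh 2t + 2xy sinh 2t   [not invariant for t != 0]

Only (A) x^2 - y^2 is unchanged; it is the Minkowski form preserved by Lorentz boosts, just as x^2 + y^2 is preserved by ordinary rotations.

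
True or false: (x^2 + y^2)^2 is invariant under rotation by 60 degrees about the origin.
True

Applying rotation by 60 degrees: x' = x*cos(60 degrees) - y*sin(60 degrees) = x/2 - sqrt(3)y/2, y' = x*sin(60 degrees) + y*cos(60 degrees) = sqrt(3)x/2 + y/2

Substituting into (x^2 + y^2)^2:
((x/2 - sqrt(3)y/2)^2 + (sqrt(3)x/2 + y/2)^2)^2
= x^4 + 2x^2y^2 + y^4 = (x^2 + y^2)^2

This equals the original expression (x^2 + y^2)^2, so it IS invariant.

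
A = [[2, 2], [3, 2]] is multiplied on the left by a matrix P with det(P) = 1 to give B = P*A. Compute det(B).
-2

By the multiplicative property of determinants, det(B) = det(P*A) = det(P) * det(A) = det(A),
so the determinant is invariant under multiplication by any determinant-1 matrix; we just need det(A).

det(A) = (2)(2) - (2)(3) = 4 - 6 = -2

Therefore det(B) = 1 * (-2) = -2.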